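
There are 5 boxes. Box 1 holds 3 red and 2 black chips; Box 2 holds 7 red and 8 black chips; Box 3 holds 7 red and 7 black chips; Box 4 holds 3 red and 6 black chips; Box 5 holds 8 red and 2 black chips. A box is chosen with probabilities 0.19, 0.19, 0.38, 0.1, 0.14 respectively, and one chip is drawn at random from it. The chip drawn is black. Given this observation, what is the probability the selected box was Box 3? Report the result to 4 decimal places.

Posterior probability ≈ 0.4113

P(black|Box 1) = 0.4; P(black|Box 2) = 0.5333; P(black|Box 3) = 0.5; P(black|Box 4) = 0.6667; P(black|Box 5) = 0.2.
Prior × likelihood for each source: 0.19·0.4=0.07600, 0.19·0.5333=0.1013, 0.38·0.5=0.1900, 0.1·0.6667=0.06667, 0.14·0.2=0.02800. Summing gives P(black) = 0.46200.
P(Box 3 | black) = 0.1900 / 0.46200 = 0.4113.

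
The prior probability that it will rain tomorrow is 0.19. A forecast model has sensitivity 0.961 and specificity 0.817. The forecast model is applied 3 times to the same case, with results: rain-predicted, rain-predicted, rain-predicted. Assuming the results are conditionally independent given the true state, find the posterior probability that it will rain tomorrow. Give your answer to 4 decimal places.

With H the event that it will rain tomorrow, the joint likelihood of the observed sequence is P(data|H) = 0.961·0.961·0.961 = 0.88750 and P(data|¬H) = 0.183·0.183·0.183 = 0.0061285.
Bayes: P(H|data) = 0.19·0.88750 / (0.19·0.88750 + 0.81·0.0061285) = 0.16863/0.17359 = 0.9714.

Posterior P(H) ≈ 0.9714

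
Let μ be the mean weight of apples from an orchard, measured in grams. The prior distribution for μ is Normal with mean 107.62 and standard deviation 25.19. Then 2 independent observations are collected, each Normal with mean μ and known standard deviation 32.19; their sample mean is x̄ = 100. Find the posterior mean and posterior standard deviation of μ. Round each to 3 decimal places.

Posterior mean ≈ 103.425; posterior SD ≈ 16.888

With known σ, the Normal prior is conjugate. Weight on the data is w = (n/σ²)/(n/σ² + 1/τ₀²) = 0.00193014/(0.00193014+0.00157595) = 0.55051.
Posterior mean = w·x̄ + (1−w)·μ₀ = 0.55051·100 + 0.44949·107.62 = 103.425. Posterior variance = 1/(0.00193014+0.00157595) = 285.218, so SD = 16.888.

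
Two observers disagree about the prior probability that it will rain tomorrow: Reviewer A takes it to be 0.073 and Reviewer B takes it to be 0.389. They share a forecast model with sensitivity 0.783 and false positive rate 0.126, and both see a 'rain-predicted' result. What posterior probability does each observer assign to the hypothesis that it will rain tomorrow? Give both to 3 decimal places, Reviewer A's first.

P('+'|H) = 0.783, P('+'|¬H) = 0.126.
Reviewer A: numerator 0.783·0.073 = 0.057159; evidence = 0.057159+0.126·0.927 = 0.17396; posterior = 0.329.
Reviewer B: numerator 0.783·0.389 = 0.30459; evidence = 0.30459+0.126·0.611 = 0.38157; posterior = 0.798.

Reviewer A: 0.329; Reviewer B: 0.798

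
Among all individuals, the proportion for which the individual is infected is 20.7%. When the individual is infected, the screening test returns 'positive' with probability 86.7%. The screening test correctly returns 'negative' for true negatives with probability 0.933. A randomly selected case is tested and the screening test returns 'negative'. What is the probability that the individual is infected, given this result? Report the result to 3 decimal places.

P(H | E) ≈ 0.036

Write H for 'the individual is infected'. Prior odds H:¬H = 0.207/0.793 = 0.26103. For the 'negative' outcome, the likelihood ratio is 0.133/0.933 = 0.14255.
Posterior odds = 0.26103 × 0.14255 = 0.037211, so P(H|E) = 0.037211/(1+0.037211) = 0.036.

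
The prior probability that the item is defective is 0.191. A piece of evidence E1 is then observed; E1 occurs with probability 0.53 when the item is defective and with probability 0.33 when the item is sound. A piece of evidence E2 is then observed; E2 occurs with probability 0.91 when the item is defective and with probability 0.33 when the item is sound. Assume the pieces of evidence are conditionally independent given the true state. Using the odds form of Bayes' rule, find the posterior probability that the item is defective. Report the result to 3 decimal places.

Prior odds = 0.191/(1−0.191) = 0.23609. In log-odds, ln(0.23609) = -1.4435.
Add log likelihood ratios: ln(1.6061) + ln(2.7576) = 1.4881.
Posterior log-odds = 0.044611, so posterior odds = exp(0.044611) = 1.0456. Converting, P(H|E) = 1.0456/2.0456 = 0.511.

Posterior probability ≈ 0.511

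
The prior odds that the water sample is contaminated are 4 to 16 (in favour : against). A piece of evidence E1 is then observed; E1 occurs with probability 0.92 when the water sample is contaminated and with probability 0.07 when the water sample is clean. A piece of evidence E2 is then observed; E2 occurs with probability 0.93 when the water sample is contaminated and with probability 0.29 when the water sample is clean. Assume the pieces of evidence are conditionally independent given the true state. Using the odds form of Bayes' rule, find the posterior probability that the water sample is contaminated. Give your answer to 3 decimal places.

Prior odds = 4/16 = 0.25000. In log-odds, ln(0.25000) = -1.3863.
Add log likelihood ratios: ln(13.143) + ln(3.2069) = 3.7412.
Posterior log-odds = 2.3549, so posterior odds = exp(2.3549) = 10.537. Converting, P(H|E) = 10.537/11.537 = 0.913.

Posterior probability ≈ 0.913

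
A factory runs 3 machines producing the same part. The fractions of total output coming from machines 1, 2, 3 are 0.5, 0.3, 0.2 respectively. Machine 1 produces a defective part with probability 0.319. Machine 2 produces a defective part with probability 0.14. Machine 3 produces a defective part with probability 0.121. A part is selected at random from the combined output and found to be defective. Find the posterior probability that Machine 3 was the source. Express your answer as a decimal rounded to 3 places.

P(defective|M1) = 0.319; P(defective|M2) = 0.14; P(defective|M3) = 0.121.
Prior × likelihood for each source: 0.5·0.319=0.1595, 0.3·0.14=0.04200, 0.2·0.121=0.02420. Summing gives P(defective) = 0.22570.
P(Machine 3 | defective) = 0.02420 / 0.22570 = 0.107.

Posterior probability ≈ 0.107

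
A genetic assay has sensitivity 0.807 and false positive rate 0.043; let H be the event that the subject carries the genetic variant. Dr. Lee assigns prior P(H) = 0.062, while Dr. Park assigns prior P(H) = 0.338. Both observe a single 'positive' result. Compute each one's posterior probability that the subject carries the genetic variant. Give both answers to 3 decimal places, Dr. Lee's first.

P('+'|H) = 0.807, P('+'|¬H) = 0.043.
Dr. Lee: numerator 0.807·0.062 = 0.050034; evidence = 0.050034+0.043·0.938 = 0.090368; posterior = 0.554.
Dr. Park: numerator 0.807·0.338 = 0.27277; evidence = 0.27277+0.043·0.662 = 0.30123; posterior = 0.906.

Dr. Lee: 0.554; Dr. Park: 0.906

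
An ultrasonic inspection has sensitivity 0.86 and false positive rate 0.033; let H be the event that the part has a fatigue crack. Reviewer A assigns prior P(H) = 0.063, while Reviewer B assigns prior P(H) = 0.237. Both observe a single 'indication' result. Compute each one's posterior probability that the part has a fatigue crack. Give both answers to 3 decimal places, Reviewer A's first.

The likelihood ratio for an 'indication' result is 0.86/0.033 = 26.061.
Reviewer A: prior odds 0.063/0.937 = 0.067236; posterior odds 1.7522; posterior probability 0.637.
Reviewer B: prior odds 0.237/0.763 = 0.31062; posterior odds 8.0948; posterior probability 0.890.

Reviewer A: 0.637; Reviewer B: 0.890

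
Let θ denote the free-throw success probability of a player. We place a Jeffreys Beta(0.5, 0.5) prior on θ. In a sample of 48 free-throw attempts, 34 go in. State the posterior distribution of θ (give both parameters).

Posterior: Beta(34.5, 14.5)

The binomial likelihood is conjugate to the Beta prior: with 34 successes and 14 failures, the posterior is Beta(0.5+34, 0.5+14) = Beta(34.5, 14.5).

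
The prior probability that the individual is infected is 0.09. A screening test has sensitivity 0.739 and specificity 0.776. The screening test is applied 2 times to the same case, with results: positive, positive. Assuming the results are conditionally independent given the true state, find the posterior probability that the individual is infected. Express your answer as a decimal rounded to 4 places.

Posterior P(H) ≈ 0.5184

Let H be the event that the individual is infected; start with P(H) = 0.09. P('positive'|H) = 0.739, P('positive'|¬H) = 0.224.
Update on result 1 ('positive'): P(H) ← 0.739·0.0900 / (0.739·0.0900 + 0.224·0.9100) = 0.066510/0.27035 = 0.2460.
Update on result 2 ('positive'): P(H) ← 0.739·0.2460 / (0.739·0.2460 + 0.224·0.7540) = 0.18180/0.35070 = 0.5184.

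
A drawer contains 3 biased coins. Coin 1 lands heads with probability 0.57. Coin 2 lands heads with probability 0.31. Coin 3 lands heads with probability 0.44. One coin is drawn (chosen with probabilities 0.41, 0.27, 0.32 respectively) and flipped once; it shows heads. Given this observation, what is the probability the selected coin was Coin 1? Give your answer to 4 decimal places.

Tabulate prior·likelihood by source: [1] prior 0.41, lik 0.57, product 0.2337; [2] prior 0.27, lik 0.31, product 0.08370; [3] prior 0.32, lik 0.44, product 0.1408.
Normalizing constant = 0.45820; the posterior for Coin 1 is its product over the sum, 0.2337/0.45820 = 0.5100.

Posterior probability ≈ 0.5100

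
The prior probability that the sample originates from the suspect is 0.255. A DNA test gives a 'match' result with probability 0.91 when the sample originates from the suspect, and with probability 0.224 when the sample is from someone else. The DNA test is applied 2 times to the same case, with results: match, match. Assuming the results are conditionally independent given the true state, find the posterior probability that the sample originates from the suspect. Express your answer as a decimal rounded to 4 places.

Posterior P(H) ≈ 0.8496

With H the event that the sample originates from the suspect, the joint likelihood of the observed sequence is P(data|H) = 0.91·0.91 = 0.82810 and P(data|¬H) = 0.224·0.224 = 0.050176.
Bayes: P(H|data) = 0.255·0.82810 / (0.255·0.82810 + 0.745·0.050176) = 0.21117/0.24855 = 0.8496.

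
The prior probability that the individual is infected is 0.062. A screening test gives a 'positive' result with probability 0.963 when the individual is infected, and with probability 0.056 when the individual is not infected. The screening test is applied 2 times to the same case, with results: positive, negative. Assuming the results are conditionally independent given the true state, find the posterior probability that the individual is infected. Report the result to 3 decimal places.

With H the event that the individual is infected, the joint likelihood of the observed sequence is P(data|H) = 0.963·0.037 = 0.035631 and P(data|¬H) = 0.056·0.944 = 0.052864.
Bayes: P(H|data) = 0.062·0.035631 / (0.062·0.035631 + 0.938·0.052864) = 0.0022091/0.051796 = 0.0427.

Posterior P(H) ≈ 0.043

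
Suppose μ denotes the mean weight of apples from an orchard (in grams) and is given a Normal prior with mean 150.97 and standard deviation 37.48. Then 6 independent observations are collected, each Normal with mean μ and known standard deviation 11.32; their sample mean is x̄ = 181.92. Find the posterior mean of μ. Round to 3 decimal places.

Prior precision 1/τ₀² = 1/37.48² = 0.00071187; data precision n/σ² = 6/11.32² = 0.0468229.
Posterior precision = 0.00071187 + 0.0468229 = 0.0475348.
Posterior mean = (0.00071187·150.97 + 0.0468229·181.92) / 0.0475348 = 181.456.

Posterior mean ≈ 181.456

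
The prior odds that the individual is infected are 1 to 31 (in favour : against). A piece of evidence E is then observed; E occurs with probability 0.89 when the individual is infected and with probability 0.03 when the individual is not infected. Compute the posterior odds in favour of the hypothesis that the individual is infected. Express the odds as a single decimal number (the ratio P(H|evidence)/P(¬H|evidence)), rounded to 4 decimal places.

Posterior odds ≈ 0.9570

Prior odds = 1/31 = 0.032258.
Likelihood ratio for E = 0.89/0.03 = 29.667.
Posterior odds = prior odds × LR = 0.95699.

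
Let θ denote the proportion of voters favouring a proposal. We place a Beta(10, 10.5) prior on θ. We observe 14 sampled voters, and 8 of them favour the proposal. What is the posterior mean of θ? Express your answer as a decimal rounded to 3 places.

Posterior mean ≈ 0.522

The binomial likelihood is conjugate to the Beta prior: with 8 successes and 6 failures, the posterior is Beta(10+8, 10.5+6) = Beta(18, 16.5).
E[θ | data] = 18/(18+16.5) = 0.522.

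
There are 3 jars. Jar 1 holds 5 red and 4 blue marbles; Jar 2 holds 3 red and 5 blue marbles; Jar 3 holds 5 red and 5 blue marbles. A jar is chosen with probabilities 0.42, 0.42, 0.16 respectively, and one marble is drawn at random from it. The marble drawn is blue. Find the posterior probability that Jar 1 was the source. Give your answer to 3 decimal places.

Tabulate prior·likelihood by source: [1] prior 0.42, lik 0.4444, product 0.1867; [2] prior 0.42, lik 0.625, product 0.2625; [3] prior 0.16, lik 0.5, product 0.08000.
Normalizing constant = 0.52917; the posterior for Jar 1 is its product over the sum, 0.1867/0.52917 = 0.353.

Posterior probability ≈ 0.353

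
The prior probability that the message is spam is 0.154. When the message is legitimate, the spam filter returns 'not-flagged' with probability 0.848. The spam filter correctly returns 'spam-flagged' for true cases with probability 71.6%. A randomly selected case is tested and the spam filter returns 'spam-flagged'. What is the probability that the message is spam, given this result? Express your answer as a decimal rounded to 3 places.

P(H | E) ≈ 0.462

Let H be the event that the message is spam. P(H) = 0.154, so P(¬H) = 0.846. With E the 'spam-flagged' result, P(E|H) = 0.716 and P(E|¬H) = 0.152.
P(E) = 0.716·0.154 + 0.152·0.846 = 0.11026 + 0.12859 = 0.23886.
By Bayes' theorem, P(H|E) = 0.11026 / 0.23886 = 0.462.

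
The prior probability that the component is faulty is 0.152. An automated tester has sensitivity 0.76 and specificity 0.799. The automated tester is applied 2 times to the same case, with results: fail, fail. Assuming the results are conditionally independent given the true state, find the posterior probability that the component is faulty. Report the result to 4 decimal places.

Posterior P(H) ≈ 0.7193

With H the event that the component is faulty, the joint likelihood of the observed sequence is P(data|H) = 0.76·0.76 = 0.57760 and P(data|¬H) = 0.201·0.201 = 0.040401.
Bayes: P(H|data) = 0.152·0.57760 / (0.152·0.57760 + 0.848·0.040401) = 0.087795/0.12206 = 0.7193.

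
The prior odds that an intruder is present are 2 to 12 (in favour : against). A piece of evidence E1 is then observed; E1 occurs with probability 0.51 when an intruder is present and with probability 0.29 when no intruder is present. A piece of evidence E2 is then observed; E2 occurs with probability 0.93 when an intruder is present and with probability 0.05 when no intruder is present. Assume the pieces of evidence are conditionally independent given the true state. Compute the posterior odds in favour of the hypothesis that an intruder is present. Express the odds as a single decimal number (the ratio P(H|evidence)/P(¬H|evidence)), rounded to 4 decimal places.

Prior odds = 2/12 = 0.16667.
Likelihood ratio for E1 = 0.51/0.29 = 1.7586.
Likelihood ratio for E2 = 0.93/0.05 = 18.600.
Posterior odds = prior odds × LR₁ × LR₂ = 5.4517.

Posterior odds ≈ 5.4517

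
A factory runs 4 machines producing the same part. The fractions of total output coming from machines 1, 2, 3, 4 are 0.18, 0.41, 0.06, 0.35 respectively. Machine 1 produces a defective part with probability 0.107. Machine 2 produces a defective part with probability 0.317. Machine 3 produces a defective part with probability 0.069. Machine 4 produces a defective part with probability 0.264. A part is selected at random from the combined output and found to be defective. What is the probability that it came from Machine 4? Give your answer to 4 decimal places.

P(defective|M1) = 0.107; P(defective|M2) = 0.317; P(defective|M3) = 0.069; P(defective|M4) = 0.264.
Prior × likelihood for each source: 0.18·0.107=0.01926, 0.41·0.317=0.1300, 0.06·0.069=0.004140, 0.35·0.264=0.09240. Summing gives P(defective) = 0.24577.
P(Machine 4 | defective) = 0.09240 / 0.24577 = 0.3760.

Posterior probability ≈ 0.3760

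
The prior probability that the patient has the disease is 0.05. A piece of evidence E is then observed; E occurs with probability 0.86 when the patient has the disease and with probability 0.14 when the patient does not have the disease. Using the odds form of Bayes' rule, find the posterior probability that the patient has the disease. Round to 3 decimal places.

Prior odds = 0.05/(1−0.05) = 0.052632.
Likelihood ratio for E = 0.86/0.14 = 6.1429.
Posterior odds = prior odds × LR = 0.32331.
Posterior probability = odds/(1+odds) = 0.32331/1.3233 = 0.244.

Posterior probability ≈ 0.244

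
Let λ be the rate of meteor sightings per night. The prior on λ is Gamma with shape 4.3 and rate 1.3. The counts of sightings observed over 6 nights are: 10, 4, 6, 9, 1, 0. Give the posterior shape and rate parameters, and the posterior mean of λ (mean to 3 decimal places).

The Poisson likelihood adds the total count to the shape and the number of exposure periods to the rate. Here ∑xᵢ = 30 and n = 6, so shape 4.3→34.3 and rate 1.3→7.3.
E[λ | data] = 34.3/7.3 = 4.699.

Posterior: Gamma(shape=34.3, rate=7.3); mean ≈ 4.699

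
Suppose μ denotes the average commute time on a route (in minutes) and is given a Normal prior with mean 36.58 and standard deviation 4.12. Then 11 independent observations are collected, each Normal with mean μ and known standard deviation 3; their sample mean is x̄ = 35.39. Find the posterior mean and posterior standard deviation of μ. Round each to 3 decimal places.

With known σ, the Normal prior is conjugate. Weight on the data is w = (n/σ²)/(n/σ² + 1/τ₀²) = 1.22222/(1.22222+0.0589122) = 0.95402.
Posterior mean = w·x̄ + (1−w)·μ₀ = 0.95402·35.39 + 0.045984·36.58 = 35.445. Posterior variance = 1/(1.22222+0.0589122) = 0.780558, so SD = 0.883.

Posterior mean ≈ 35.445; posterior SD ≈ 0.883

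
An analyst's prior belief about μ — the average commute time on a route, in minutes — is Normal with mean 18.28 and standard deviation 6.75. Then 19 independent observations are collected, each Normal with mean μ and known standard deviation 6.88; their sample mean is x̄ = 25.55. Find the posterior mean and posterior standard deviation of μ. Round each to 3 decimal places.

Prior precision 1/τ₀² = 1/6.75² = 0.0219479; data precision n/σ² = 19/6.88² = 0.401399.
Posterior precision = 0.0219479 + 0.401399 = 0.423347, giving posterior SD = 1/√0.423347 = 1.537.
Posterior mean = (0.0219479·18.28 + 0.401399·25.55) / 0.423347 = 25.173.

Posterior mean ≈ 25.173; posterior SD ≈ 1.537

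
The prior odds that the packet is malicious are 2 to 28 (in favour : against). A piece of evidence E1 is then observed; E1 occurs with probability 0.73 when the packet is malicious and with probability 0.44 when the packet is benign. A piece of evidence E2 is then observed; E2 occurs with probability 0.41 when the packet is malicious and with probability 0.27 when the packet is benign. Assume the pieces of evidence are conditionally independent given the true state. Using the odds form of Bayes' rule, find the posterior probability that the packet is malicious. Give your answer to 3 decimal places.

Prior odds = 2/28 = 0.071429.
Likelihood ratio for E1 = 0.73/0.44 = 1.6591.
Likelihood ratio for E2 = 0.41/0.27 = 1.5185.
Posterior odds = prior odds × LR₁ × LR₂ = 0.17995.
Posterior probability = odds/(1+odds) = 0.17995/1.1800 = 0.153.

Posterior probability ≈ 0.153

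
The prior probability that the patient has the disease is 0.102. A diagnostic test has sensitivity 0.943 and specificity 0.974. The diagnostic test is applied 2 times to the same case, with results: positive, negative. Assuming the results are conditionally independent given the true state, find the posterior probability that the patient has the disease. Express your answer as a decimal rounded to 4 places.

With H the event that the patient has the disease, the joint likelihood of the observed sequence is P(data|H) = 0.943·0.057 = 0.053751 and P(data|¬H) = 0.026·0.974 = 0.025324.
Bayes: P(H|data) = 0.102·0.053751 / (0.102·0.053751 + 0.898·0.025324) = 0.0054826/0.028224 = 0.1943.

Posterior P(H) ≈ 0.1943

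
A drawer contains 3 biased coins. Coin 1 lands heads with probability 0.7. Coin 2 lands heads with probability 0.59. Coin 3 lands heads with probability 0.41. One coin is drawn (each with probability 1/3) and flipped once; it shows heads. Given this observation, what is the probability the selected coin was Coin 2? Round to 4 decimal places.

Posterior probability ≈ 0.3471

P(heads|C1) = 0.7; P(heads|C2) = 0.59; P(heads|C3) = 0.41.
Prior × likelihood for each source: 0.333333·0.7=0.2333, 0.333333·0.59=0.1967, 0.333333·0.41=0.1367. Summing gives P(heads) = 0.56667.
P(Coin 2 | heads) = 0.1967 / 0.56667 = 0.3471.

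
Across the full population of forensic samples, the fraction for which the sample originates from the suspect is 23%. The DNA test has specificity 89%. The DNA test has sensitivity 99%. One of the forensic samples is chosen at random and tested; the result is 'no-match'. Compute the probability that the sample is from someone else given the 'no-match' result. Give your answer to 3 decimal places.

P(¬H | E) ≈ 0.997

Write H for 'the sample originates from the suspect'. Prior odds H:¬H = 0.23/0.77 = 0.29870. For the 'no-match' outcome, the likelihood ratio is 0.01/0.89 = 0.011236.
Posterior odds = 0.29870 × 0.011236 = 0.0033562, so P(H|E) = 0.0033562/(1+0.0033562) = 0.003. Then P(¬H|E) = 1 − 0.003 = 0.997.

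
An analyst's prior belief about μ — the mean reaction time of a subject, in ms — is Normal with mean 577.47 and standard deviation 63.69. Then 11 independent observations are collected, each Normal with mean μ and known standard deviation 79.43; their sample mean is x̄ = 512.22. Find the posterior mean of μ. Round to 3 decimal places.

With known σ, the Normal prior is conjugate. Weight on the data is w = (n/σ²)/(n/σ² + 1/τ₀²) = 0.00174351/(0.00174351+0.00024652) = 0.87612.
Posterior mean = w·x̄ + (1−w)·μ₀ = 0.87612·512.22 + 0.12388·577.47 = 520.303.

Posterior mean ≈ 520.303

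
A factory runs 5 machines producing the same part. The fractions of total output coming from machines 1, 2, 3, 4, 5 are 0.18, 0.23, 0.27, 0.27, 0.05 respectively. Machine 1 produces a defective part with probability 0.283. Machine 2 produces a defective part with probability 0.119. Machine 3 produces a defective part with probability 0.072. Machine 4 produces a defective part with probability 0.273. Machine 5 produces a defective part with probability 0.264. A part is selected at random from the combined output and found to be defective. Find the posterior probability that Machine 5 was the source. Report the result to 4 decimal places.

Posterior probability ≈ 0.0715

P(defective|M1) = 0.283; P(defective|M2) = 0.119; P(defective|M3) = 0.072; P(defective|M4) = 0.273; P(defective|M5) = 0.264.
Prior × likelihood for each source: 0.18·0.283=0.05094, 0.23·0.119=0.02737, 0.27·0.072=0.01944, 0.27·0.273=0.07371, 0.05·0.264=0.01320. Summing gives P(defective) = 0.18466.
P(Machine 5 | defective) = 0.01320 / 0.18466 = 0.0715.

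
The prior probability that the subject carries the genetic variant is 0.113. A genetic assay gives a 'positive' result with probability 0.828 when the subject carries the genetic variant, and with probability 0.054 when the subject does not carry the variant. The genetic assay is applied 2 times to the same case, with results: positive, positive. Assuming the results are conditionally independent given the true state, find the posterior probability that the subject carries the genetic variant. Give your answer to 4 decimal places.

With H the event that the subject carries the genetic variant, the joint likelihood of the observed sequence is P(data|H) = 0.828·0.828 = 0.68558 and P(data|¬H) = 0.054·0.054 = 0.0029160.
Bayes: P(H|data) = 0.113·0.68558 / (0.113·0.68558 + 0.887·0.0029160) = 0.077471/0.080057 = 0.9677.

Posterior P(H) ≈ 0.9677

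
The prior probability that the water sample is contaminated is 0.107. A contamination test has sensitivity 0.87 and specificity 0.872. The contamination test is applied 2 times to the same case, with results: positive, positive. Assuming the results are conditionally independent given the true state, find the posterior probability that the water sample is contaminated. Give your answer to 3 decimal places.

Posterior P(H) ≈ 0.847

Let H be the event that the water sample is contaminated; start with P(H) = 0.107. P('positive'|H) = 0.87, P('positive'|¬H) = 0.128.
Update on result 1 ('positive'): P(H) ← 0.87·0.1070 / (0.87·0.1070 + 0.128·0.8930) = 0.093090/0.20739 = 0.4489.
Update on result 2 ('positive'): P(H) ← 0.87·0.4489 / (0.87·0.4489 + 0.128·0.5511) = 0.39050/0.46105 = 0.8470.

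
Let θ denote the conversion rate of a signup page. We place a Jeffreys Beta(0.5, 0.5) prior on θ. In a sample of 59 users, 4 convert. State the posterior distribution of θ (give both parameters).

The binomial likelihood is conjugate to the Beta prior: with 4 successes and 55 failures, the posterior is Beta(0.5+4, 0.5+55) = Beta(4.5, 55.5).

Posterior: Beta(4.5, 55.5)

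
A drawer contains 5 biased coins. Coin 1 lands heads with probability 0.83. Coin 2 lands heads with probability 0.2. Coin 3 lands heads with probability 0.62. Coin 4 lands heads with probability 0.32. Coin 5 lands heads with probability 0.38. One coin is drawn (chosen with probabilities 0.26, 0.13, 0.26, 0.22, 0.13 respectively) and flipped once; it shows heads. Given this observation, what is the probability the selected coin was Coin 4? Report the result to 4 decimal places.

P(heads|C1) = 0.83; P(heads|C2) = 0.2; P(heads|C3) = 0.62; P(heads|C4) = 0.32; P(heads|C5) = 0.38.
Prior × likelihood for each source: 0.26·0.83=0.2158, 0.13·0.2=0.02600, 0.26·0.62=0.1612, 0.22·0.32=0.07040, 0.13·0.38=0.04940. Summing gives P(heads) = 0.52280.
P(Coin 4 | heads) = 0.07040 / 0.52280 = 0.1347.

Posterior probability ≈ 0.1347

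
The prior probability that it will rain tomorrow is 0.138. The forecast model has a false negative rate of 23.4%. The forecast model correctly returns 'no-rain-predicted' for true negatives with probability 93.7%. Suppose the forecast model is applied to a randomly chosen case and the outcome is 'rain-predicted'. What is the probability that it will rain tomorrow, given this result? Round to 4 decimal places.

P(H | E) ≈ 0.6606

Write H for 'it will rain tomorrow'. Prior odds H:¬H = 0.138/0.862 = 0.16009. For the 'rain-predicted' outcome, the likelihood ratio is 0.766/0.063 = 12.159.
Posterior odds = 0.16009 × 12.159 = 1.9465, so P(H|E) = 1.9465/(1+1.9465) = 0.6606.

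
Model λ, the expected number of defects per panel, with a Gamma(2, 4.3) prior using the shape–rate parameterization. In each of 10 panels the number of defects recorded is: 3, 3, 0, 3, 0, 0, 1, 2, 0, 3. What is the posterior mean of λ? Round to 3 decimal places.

Posterior mean ≈ 1.189

The Poisson likelihood adds the total count to the shape and the number of exposure periods to the rate. Here ∑xᵢ = 15 and n = 10, so shape 2→17 and rate 4.3→14.3.
E[λ | data] = 17/14.3 = 1.189.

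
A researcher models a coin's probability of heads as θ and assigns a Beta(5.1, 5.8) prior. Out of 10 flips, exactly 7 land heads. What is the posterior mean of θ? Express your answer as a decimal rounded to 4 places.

Posterior mean ≈ 0.5789

The binomial likelihood is conjugate to the Beta prior: with 7 successes and 3 failures, the posterior is Beta(5.1+7, 5.8+3) = Beta(12.1, 8.8).
E[θ | data] = 12.1/(12.1+8.8) = 0.5789.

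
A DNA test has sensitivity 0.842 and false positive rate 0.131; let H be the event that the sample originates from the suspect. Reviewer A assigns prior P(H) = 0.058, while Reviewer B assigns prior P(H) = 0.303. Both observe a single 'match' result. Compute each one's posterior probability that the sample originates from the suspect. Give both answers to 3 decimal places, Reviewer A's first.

Reviewer A: 0.284; Reviewer B: 0.736

The likelihood ratio for a 'match' result is 0.842/0.131 = 6.4275.
Reviewer A: prior odds 0.058/0.942 = 0.061571; posterior odds 0.39575; posterior probability 0.284.
Reviewer B: prior odds 0.303/0.697 = 0.43472; posterior odds 2.7942; posterior probability 0.736.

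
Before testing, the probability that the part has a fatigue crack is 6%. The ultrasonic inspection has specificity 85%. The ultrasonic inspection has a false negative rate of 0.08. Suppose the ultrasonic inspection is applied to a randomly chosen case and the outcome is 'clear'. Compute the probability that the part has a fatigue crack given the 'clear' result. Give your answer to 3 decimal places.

P(H | E) ≈ 0.006

Write H for 'the part has a fatigue crack'. Prior odds H:¬H = 0.06/0.94 = 0.063830. For the 'clear' outcome, the likelihood ratio is 0.08/0.85 = 0.094118.
Posterior odds = 0.063830 × 0.094118 = 0.0060075, so P(H|E) = 0.0060075/(1+0.0060075) = 0.006.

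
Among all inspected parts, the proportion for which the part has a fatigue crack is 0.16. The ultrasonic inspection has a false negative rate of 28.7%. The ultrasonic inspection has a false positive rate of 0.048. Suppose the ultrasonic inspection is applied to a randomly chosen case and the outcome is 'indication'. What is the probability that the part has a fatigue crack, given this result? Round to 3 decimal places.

P(H | E) ≈ 0.739

Write H for 'the part has a fatigue crack'. Prior odds H:¬H = 0.16/0.84 = 0.19048. For the 'indication' outcome, the likelihood ratio is 0.713/0.048 = 14.854.
Posterior odds = 0.19048 × 14.854 = 2.8294, so P(H|E) = 2.8294/(1+2.8294) = 0.739.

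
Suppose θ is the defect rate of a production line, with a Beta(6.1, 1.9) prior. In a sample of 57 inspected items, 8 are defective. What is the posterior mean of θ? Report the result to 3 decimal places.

Observing 8 successes and 49 failures updates Beta(6.1, 1.9) by adding the success and failure counts to the two shape parameters: α = 6.1+8 = 14.1, β = 1.9+49 = 50.9.
Posterior mean = α/(α+β) = 14.1/65 = 0.217.

Posterior mean ≈ 0.217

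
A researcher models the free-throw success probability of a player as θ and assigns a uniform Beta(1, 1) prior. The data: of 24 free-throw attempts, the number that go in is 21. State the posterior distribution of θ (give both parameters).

The binomial likelihood is conjugate to the Beta prior: with 21 successes and 3 failures, the posterior is Beta(1+21, 1+3) = Beta(22, 4).

Posterior: Beta(22, 4)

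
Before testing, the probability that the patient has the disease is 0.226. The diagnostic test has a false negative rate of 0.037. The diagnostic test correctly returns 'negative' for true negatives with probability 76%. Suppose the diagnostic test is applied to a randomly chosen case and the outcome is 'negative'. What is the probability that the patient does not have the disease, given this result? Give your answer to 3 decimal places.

Let H be the event that the patient has the disease. P(H) = 0.226, so P(¬H) = 0.774. With E the 'negative' result, P(E|H) = 0.037 and P(E|¬H) = 0.76.
P(E) = 0.037·0.226 + 0.76·0.774 = 0.0083620 + 0.58824 = 0.59660.
By Bayes' theorem, P(H|E) = 0.0083620 / 0.59660 = 0.014. Hence P(¬H|E) = 1 − 0.014 = 0.986.

P(¬H | E) ≈ 0.986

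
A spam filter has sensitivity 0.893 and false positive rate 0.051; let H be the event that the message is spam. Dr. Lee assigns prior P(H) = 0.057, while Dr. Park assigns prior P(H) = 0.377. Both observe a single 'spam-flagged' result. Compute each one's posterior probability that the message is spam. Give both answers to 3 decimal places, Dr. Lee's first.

Dr. Lee: 0.514; Dr. Park: 0.914

The likelihood ratio for a 'spam-flagged' result is 0.893/0.051 = 17.510.
Dr. Lee: prior odds 0.057/0.943 = 0.060445; posterior odds 1.0584; posterior probability 0.514.
Dr. Park: prior odds 0.377/0.623 = 0.60514; posterior odds 10.596; posterior probability 0.914.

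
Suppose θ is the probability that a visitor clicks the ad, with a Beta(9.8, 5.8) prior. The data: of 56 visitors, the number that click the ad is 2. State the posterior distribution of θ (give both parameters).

Posterior: Beta(11.8, 59.8)

Observing 2 successes and 54 failures updates Beta(9.8, 5.8) by adding the success and failure counts to the two shape parameters: α = 9.8+2 = 11.8, β = 5.8+54 = 59.8.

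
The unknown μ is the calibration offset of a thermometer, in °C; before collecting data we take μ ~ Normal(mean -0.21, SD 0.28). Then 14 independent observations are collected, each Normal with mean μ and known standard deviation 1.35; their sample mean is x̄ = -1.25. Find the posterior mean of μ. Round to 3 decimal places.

With known σ, the Normal prior is conjugate. Weight on the data is w = (n/σ²)/(n/σ² + 1/τ₀²) = 7.68176/(7.68176+12.7551) = 0.37588.
Posterior mean = w·x̄ + (1−w)·μ₀ = 0.37588·-1.25 + 0.62412·-0.21 = -0.601.

Posterior mean ≈ -0.601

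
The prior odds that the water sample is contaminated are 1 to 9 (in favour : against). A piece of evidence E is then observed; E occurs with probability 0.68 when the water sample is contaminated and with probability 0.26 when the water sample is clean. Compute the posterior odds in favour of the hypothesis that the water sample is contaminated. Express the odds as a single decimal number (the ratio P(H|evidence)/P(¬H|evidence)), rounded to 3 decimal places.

Posterior odds ≈ 0.291

Prior odds = 1/9 = 0.11111. In log-odds, ln(0.11111) = -2.1972.
Add log likelihood ratio: ln(2.6154) = 0.96141.
Posterior log-odds = -1.2358, so posterior odds = exp(-1.2358) = 0.29060.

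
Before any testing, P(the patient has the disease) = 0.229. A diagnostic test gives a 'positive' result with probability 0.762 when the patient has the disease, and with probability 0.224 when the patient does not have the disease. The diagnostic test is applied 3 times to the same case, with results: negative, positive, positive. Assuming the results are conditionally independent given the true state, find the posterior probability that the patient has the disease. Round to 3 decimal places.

Posterior P(H) ≈ 0.513

With H the event that the patient has the disease, the joint likelihood of the observed sequence is P(data|H) = 0.238·0.762·0.762 = 0.13819 and P(data|¬H) = 0.776·0.224·0.224 = 0.038937.
Bayes: P(H|data) = 0.229·0.13819 / (0.229·0.13819 + 0.771·0.038937) = 0.031646/0.061666 = 0.5132.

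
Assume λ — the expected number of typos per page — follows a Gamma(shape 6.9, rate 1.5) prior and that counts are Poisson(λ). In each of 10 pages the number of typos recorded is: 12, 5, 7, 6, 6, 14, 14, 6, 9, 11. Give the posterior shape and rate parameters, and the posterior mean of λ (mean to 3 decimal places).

Total count ∑xᵢ = 90 over n = 10 pages.
Gamma is conjugate to the Poisson likelihood: posterior is Gamma(shape = 6.9+90 = 96.9, rate = 1.5+10 = 11.5).
Posterior mean = shape/rate = 96.9/11.5 = 8.426.

Posterior: Gamma(shape=96.9, rate=11.5); mean ≈ 8.426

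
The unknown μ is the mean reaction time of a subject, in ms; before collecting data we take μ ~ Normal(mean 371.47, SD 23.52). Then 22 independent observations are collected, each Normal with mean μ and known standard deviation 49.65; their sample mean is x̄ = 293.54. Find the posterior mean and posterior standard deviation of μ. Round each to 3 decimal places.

Prior precision 1/τ₀² = 1/23.52² = 0.00180770; data precision n/σ² = 22/49.65² = 0.00892451.
Posterior precision = 0.00180770 + 0.00892451 = 0.0107322, giving posterior SD = 1/√0.0107322 = 9.653.
Posterior mean = (0.00180770·371.47 + 0.00892451·293.54) / 0.0107322 = 306.666.

Posterior mean ≈ 306.666; posterior SD ≈ 9.653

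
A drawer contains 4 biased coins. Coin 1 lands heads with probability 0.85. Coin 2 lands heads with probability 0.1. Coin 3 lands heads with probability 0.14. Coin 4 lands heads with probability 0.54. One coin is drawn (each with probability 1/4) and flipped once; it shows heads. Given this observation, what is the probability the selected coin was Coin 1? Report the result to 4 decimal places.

Posterior probability ≈ 0.5215

Tabulate prior·likelihood by source: [1] prior 0.25, lik 0.85, product 0.2125; [2] prior 0.25, lik 0.1, product 0.02500; [3] prior 0.25, lik 0.14, product 0.03500; [4] prior 0.25, lik 0.54, product 0.1350.
Normalizing constant = 0.40750; the posterior for Coin 1 is its product over the sum, 0.2125/0.40750 = 0.5215.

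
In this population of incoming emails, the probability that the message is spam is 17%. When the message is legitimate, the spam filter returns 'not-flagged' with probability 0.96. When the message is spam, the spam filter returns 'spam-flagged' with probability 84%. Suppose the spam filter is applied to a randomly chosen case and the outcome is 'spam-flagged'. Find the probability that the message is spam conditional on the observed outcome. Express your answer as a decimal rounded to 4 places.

Write H for 'the message is spam'. Prior odds H:¬H = 0.17/0.83 = 0.20482. For the 'spam-flagged' outcome, the likelihood ratio is 0.84/0.04 = 21.000.
Posterior odds = 0.20482 × 21.000 = 4.3012, so P(H|E) = 4.3012/(1+4.3012) = 0.8114.

P(H | E) ≈ 0.8114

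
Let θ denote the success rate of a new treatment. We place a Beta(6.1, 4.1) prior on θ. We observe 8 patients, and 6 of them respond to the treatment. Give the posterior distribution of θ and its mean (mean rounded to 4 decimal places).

Posterior: Beta(12.1, 6.1); mean ≈ 0.6648

Observing 6 successes and 2 failures updates Beta(6.1, 4.1) by adding the success and failure counts to the two shape parameters: α = 6.1+6 = 12.1, β = 4.1+2 = 6.1.
E[θ | data] = 12.1/(12.1+6.1) = 0.6648.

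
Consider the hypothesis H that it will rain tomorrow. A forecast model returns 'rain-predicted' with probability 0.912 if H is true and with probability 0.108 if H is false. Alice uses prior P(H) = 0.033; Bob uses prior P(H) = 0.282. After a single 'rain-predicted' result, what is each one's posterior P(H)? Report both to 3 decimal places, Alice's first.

P('+'|H) = 0.912, P('+'|¬H) = 0.108.
Alice: numerator 0.912·0.033 = 0.030096; evidence = 0.030096+0.108·0.967 = 0.13453; posterior = 0.224.
Bob: numerator 0.912·0.282 = 0.25718; evidence = 0.25718+0.108·0.718 = 0.33473; posterior = 0.768.

Alice: 0.224; Bob: 0.768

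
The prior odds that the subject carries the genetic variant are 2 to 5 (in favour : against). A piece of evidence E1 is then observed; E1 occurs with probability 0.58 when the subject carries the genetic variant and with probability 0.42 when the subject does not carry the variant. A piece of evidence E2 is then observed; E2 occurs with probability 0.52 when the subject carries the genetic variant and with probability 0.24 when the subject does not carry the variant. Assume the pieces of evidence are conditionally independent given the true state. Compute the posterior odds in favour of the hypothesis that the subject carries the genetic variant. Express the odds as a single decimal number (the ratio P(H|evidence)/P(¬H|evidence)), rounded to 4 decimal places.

Prior odds = 2/5 = 0.40000. In log-odds, ln(0.40000) = -0.91629.
Add log likelihood ratios: ln(1.3810) + ln(2.1667) = 1.0960.
Posterior log-odds = 0.17967, so posterior odds = exp(0.17967) = 1.1968.

Posterior odds ≈ 1.1968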